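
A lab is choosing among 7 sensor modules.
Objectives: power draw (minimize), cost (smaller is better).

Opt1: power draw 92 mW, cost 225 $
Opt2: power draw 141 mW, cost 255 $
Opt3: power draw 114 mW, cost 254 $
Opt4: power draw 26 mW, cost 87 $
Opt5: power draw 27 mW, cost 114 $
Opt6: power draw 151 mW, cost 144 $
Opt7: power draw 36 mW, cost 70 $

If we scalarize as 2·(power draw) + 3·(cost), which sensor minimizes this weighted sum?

Opt7

Opt1: 2·92 + 3·225 = 859
Opt2: 2·141 + 3·255 = 1047
Opt3: 2·114 + 3·254 = 990
Opt4: 2·26 + 3·87 = 313
Opt5: 2·27 + 3·114 = 396
Opt6: 2·151 + 3·144 = 734
Opt7: 2·36 + 3·70 = 282
Lowest: Opt7 at 282.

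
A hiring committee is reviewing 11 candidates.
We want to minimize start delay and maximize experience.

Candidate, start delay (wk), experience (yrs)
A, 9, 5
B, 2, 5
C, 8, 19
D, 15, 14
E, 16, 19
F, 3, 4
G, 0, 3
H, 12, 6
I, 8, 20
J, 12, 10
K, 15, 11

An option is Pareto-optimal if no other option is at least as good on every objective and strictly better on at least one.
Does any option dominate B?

No

A: worse on start delay (9 vs 2).
C: worse on start delay (8 vs 2).
D: worse on start delay (15 vs 2).
E: worse on start delay (16 vs 2).
F: worse on start delay (3 vs 2).
G: worse on experience (3 vs 5).
H: worse on start delay (12 vs 2).
I: worse on start delay (8 vs 2).
J: worse on start delay (12 vs 2).
K: worse on start delay (15 vs 2).
No option is at least as good as B on every objective and strictly better on one.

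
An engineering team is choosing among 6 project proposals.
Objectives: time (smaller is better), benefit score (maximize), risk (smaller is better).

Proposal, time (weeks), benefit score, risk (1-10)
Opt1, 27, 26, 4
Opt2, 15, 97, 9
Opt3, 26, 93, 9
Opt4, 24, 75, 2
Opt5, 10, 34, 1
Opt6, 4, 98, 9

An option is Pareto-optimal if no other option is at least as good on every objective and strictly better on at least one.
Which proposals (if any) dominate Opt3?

Opt2, Opt6

Opt2: time 15≤26, benefit score 97≥93, risk 9≤9 — dominates Opt3.
Opt6: time 4≤26, benefit score 98≥93, risk 9≤9 — dominates Opt3.
Others (Opt1, Opt4, Opt5) are each worse than Opt3 on at least one objective.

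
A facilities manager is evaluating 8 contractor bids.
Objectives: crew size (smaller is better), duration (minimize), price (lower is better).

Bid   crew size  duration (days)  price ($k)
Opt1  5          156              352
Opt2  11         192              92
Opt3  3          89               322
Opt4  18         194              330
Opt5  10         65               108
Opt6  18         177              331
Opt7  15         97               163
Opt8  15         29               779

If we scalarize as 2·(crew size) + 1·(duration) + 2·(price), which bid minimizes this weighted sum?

Opt1: 2·5 + 1·156 + 2·352 = 870
Opt2: 2·11 + 1·192 + 2·92 = 398
Opt3: 2·3 + 1·89 + 2·322 = 739
Opt4: 2·18 + 1·194 + 2·330 = 890
Opt5: 2·10 + 1·65 + 2·108 = 301
Opt6: 2·18 + 1·177 + 2·331 = 875
Opt7: 2·15 + 1·97 + 2·163 = 453
Opt8: 2·15 + 1·29 + 2·779 = 1617
Lowest: Opt5 at 301.

Opt5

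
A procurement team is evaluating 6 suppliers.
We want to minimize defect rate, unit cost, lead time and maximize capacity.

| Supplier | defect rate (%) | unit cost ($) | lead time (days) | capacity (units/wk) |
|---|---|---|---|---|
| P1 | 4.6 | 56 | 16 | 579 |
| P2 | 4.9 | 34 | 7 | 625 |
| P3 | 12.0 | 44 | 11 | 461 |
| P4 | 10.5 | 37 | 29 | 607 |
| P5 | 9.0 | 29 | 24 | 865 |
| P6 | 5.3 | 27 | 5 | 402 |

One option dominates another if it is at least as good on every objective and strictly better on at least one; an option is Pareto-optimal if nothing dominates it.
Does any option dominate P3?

Yes

P2 vs P3: defect rate 4.9≤12.0, unit cost 34≤44, lead time 7≤11, capacity 625≥461 — P2 is at least as good on every objective and strictly better on at least one, so P2 dominates P3.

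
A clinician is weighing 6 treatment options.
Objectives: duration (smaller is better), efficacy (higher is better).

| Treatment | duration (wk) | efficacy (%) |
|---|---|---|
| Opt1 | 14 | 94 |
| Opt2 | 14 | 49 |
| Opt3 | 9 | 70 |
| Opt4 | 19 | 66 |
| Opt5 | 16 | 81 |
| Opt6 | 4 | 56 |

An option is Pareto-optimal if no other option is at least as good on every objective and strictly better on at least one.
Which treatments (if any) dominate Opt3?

none

Opt1: worse on duration (14 vs 9).
Opt2: worse on duration (14 vs 9).
Opt4: worse on duration (19 vs 9).
Opt5: worse on duration (16 vs 9).
Opt6: worse on efficacy (56 vs 70).
No option dominates Opt3.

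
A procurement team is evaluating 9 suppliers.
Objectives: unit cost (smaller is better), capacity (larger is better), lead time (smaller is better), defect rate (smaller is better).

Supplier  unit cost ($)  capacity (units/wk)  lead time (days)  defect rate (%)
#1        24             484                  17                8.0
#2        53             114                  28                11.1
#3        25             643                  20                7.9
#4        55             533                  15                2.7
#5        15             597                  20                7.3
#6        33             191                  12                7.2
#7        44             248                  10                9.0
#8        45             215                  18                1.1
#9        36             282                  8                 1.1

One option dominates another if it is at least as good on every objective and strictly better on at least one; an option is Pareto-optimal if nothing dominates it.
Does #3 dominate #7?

No

#3 vs #7: #3 is worse on lead time (20 vs 10), so it does not dominate #7.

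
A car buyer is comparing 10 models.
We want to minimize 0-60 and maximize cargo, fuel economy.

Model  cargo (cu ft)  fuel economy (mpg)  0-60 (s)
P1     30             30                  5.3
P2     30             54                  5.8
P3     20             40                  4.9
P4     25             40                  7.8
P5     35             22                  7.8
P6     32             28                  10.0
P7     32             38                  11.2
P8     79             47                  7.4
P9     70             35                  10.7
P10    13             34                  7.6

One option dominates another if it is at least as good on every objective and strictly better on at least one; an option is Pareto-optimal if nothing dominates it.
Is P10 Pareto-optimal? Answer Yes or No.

P2 vs P10: cargo 30≥13, fuel economy 54≥34, 0-60 5.8≤7.6 — P2 is at least as good on every objective and strictly better on at least one, so P2 dominates P10.

No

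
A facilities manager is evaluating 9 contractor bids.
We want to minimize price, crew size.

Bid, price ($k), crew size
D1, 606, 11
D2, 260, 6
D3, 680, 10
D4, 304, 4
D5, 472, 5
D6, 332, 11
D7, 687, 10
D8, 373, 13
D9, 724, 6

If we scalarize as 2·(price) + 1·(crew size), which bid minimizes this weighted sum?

D2

D1: 2·606 + 1·11 = 1223
D2: 2·260 + 1·6 = 526
D3: 2·680 + 1·10 = 1370
D4: 2·304 + 1·4 = 612
D5: 2·472 + 1·5 = 949
D6: 2·332 + 1·11 = 675
D7: 2·687 + 1·10 = 1384
D8: 2·373 + 1·13 = 759
D9: 2·724 + 1·6 = 1454
Lowest: D2 at 526.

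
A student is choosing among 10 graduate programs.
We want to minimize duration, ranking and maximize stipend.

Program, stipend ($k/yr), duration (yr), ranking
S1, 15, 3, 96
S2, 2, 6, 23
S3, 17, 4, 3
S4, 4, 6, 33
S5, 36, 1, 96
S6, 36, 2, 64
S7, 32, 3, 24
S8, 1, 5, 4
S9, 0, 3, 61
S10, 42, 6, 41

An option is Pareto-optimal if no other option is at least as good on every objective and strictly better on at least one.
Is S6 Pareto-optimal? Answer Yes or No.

S1: worse on stipend (15 vs 36).
S2: worse on stipend (2 vs 36).
S3: worse on stipend (17 vs 36).
S4: worse on stipend (4 vs 36).
S5: worse on ranking (96 vs 64).
S7: worse on stipend (32 vs 36).
S8: worse on stipend (1 vs 36).
S9: worse on stipend (0 vs 36).
S10: worse on duration (6 vs 2).
No option is at least as good as S6 on every objective and strictly better on one.

Yes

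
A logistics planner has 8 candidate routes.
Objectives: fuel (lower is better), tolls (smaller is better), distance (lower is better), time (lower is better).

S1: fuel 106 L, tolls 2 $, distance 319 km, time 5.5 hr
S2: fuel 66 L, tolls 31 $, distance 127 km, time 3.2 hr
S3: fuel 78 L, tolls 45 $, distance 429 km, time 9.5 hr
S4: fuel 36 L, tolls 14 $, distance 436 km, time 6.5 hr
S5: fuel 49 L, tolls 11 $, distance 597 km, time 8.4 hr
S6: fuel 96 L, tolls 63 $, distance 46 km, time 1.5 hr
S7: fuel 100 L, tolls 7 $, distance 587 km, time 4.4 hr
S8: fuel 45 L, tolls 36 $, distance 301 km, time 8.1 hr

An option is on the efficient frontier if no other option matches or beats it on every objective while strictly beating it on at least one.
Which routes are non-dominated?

S1: not dominated (best tolls).
S2: not dominated.
S3: dominated by S2 (fuel 66≤78, tolls 31≤45, distance 127≤429, time 3.2≤9.5).
S4: not dominated (best fuel).
S5: not dominated.
S6: not dominated (best distance).
S7: not dominated.
S8: not dominated.

S1, S2, S4, S5, S6, S7, S8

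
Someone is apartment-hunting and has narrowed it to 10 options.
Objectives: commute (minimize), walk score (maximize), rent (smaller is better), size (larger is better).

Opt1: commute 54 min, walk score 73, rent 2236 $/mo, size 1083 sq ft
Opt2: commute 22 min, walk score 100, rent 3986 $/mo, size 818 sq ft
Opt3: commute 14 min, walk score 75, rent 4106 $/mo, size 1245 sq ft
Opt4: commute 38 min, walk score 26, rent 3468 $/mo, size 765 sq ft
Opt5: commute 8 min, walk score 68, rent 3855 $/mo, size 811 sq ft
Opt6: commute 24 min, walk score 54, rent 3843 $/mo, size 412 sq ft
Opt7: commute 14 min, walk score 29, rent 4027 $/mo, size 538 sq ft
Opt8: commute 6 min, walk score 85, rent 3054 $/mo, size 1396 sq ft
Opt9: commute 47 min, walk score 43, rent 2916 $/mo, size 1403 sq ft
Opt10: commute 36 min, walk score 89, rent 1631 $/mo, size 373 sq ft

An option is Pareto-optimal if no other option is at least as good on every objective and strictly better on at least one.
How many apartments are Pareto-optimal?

5

Opt1: not dominated.
Opt2: not dominated (best walk score).
Opt3: dominated by Opt8 (commute 6≤14, walk score 85≥75, rent 3054≤4106, size 1396≥1245).
Opt4: dominated by Opt8 (commute 6≤38, walk score 85≥26, rent 3054≤3468, size 1396≥765).
Opt5: dominated by Opt8 (commute 6≤8, walk score 85≥68, rent 3054≤3855, size 1396≥811).
Opt6: dominated by Opt8 (commute 6≤24, walk score 85≥54, rent 3054≤3843, size 1396≥412).
Opt7: dominated by Opt5 (commute 8≤14, walk score 68≥29, rent 3855≤4027, size 811≥538).
Opt8: not dominated (best commute).
Opt9: not dominated (best size).
Opt10: not dominated (best rent).
Pareto-optimal: Opt1, Opt2, Opt8, Opt9, Opt10 → 5.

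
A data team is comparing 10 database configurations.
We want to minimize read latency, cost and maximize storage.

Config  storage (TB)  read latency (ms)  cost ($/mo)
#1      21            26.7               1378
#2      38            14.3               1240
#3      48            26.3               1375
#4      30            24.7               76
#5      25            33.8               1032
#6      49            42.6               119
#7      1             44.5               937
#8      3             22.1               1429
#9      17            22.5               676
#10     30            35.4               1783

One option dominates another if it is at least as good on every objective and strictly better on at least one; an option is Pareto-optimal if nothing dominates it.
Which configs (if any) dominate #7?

#4: storage 30≥1, read latency 24.7≤44.5, cost 76≤937 — dominates #7.
#6: storage 49≥1, read latency 42.6≤44.5, cost 119≤937 — dominates #7.
#9: storage 17≥1, read latency 22.5≤44.5, cost 676≤937 — dominates #7.
Others (#1, #2, #3, #5, #8, #10) are each worse than #7 on at least one objective.

#4, #6, #9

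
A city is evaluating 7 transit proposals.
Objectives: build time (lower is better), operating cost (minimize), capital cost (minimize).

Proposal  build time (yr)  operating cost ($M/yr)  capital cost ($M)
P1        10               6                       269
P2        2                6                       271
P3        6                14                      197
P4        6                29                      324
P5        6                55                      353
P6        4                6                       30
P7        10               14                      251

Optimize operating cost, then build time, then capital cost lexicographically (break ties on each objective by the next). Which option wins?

First minimize operating cost: best is 6, kept {P1, P2, P6}.
Then minimize build time: best is 2, kept {P2}.

P2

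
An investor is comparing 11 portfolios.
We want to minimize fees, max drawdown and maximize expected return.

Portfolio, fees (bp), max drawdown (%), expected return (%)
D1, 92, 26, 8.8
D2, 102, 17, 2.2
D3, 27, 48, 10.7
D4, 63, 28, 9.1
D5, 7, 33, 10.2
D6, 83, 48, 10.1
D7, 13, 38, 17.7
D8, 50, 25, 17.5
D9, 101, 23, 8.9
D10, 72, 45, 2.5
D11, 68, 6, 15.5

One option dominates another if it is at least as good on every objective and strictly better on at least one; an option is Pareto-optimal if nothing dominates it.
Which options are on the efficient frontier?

D5, D7, D8, D11

D1: dominated by D8 (fees 50≤92, max drawdown 25≤26, expected return 17.5≥8.8).
D2: dominated by D11 (fees 68≤102, max drawdown 6≤17, expected return 15.5≥2.2).
D3: dominated by D7 (fees 13≤27, max drawdown 38≤48, expected return 17.7≥10.7).
D4: dominated by D8 (fees 50≤63, max drawdown 25≤28, expected return 17.5≥9.1).
D5: not dominated (best fees).
D6: dominated by D3 (fees 27≤83, max drawdown 48≤48, expected return 10.7≥10.1).
D7: not dominated (best expected return).
D8: not dominated.
D9: dominated by D11 (fees 68≤101, max drawdown 6≤23, expected return 15.5≥8.9).
D10: dominated by D4 (fees 63≤72, max drawdown 28≤45, expected return 9.1≥2.5).
D11: not dominated (best max drawdown).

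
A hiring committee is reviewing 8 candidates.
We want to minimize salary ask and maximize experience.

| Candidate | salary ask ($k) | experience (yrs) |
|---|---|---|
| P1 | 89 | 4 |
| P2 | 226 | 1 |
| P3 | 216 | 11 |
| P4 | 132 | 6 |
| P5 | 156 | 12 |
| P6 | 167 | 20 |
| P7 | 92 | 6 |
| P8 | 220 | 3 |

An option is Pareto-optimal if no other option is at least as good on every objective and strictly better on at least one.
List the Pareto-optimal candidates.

P1, P5, P6, P7

P1: not dominated (best salary ask).
P2: dominated by P1 (salary ask 89≤226, experience 4≥1).
P3: dominated by P5 (salary ask 156≤216, experience 12≥11).
P4: dominated by P7 (salary ask 92≤132, experience 6≥6).
P5: not dominated.
P6: not dominated (best experience).
P7: not dominated.
P8: dominated by P1 (salary ask 89≤220, experience 4≥3).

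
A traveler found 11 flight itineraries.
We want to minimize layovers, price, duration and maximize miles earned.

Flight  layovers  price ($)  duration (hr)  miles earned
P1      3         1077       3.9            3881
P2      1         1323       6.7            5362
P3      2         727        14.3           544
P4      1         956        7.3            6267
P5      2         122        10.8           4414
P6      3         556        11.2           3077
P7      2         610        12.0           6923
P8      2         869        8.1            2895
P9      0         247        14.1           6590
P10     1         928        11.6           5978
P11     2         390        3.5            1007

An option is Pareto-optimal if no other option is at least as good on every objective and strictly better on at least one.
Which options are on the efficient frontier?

P1: not dominated.
P2: not dominated.
P3: dominated by P5 (layovers 2≤2, price 122≤727, duration 10.8≤14.3, miles earned 4414≥544).
P4: not dominated.
P5: not dominated (best price).
P6: dominated by P5 (layovers 2≤3, price 122≤556, duration 10.8≤11.2, miles earned 4414≥3077).
P7: not dominated (best miles earned).
P8: not dominated.
P9: not dominated (best layovers).
P10: not dominated.
P11: not dominated (best duration).

P1, P2, P4, P5, P7, P8, P9, P10, P11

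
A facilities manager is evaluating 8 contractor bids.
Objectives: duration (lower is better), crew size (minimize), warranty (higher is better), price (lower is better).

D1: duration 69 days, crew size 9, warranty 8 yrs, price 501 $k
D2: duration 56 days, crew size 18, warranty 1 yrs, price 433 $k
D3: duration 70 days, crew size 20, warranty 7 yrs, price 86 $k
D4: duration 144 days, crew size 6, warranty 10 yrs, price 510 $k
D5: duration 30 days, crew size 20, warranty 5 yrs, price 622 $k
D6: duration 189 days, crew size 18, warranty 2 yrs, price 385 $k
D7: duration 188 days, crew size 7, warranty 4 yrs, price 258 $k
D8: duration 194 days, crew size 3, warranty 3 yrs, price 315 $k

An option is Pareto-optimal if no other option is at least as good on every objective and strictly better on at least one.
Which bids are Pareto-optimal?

D1: not dominated.
D2: not dominated.
D3: not dominated (best price).
D4: not dominated (best warranty).
D5: not dominated (best duration).
D6: dominated by D7 (duration 188≤189, crew size 7≤18, warranty 4≥2, price 258≤385).
D7: not dominated.
D8: not dominated (best crew size).

D1, D2, D3, D4, D5, D7, D8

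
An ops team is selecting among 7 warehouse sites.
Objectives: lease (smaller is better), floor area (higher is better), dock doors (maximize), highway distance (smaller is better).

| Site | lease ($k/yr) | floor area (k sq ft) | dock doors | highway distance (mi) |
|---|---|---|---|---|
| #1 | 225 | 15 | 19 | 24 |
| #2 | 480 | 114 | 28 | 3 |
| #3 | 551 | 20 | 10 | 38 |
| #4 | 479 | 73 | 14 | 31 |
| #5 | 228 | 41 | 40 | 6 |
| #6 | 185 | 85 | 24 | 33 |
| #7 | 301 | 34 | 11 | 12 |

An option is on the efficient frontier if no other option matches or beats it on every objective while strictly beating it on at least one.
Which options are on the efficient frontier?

#1: not dominated.
#2: not dominated (best floor area).
#3: dominated by #2 (lease 480≤551, floor area 114≥20, dock doors 28≥10, highway distance 3≤38).
#4: not dominated.
#5: not dominated (best dock doors).
#6: not dominated (best lease).
#7: dominated by #5 (lease 228≤301, floor area 41≥34, dock doors 40≥11, highway distance 6≤12).

#1, #2, #4, #5, #6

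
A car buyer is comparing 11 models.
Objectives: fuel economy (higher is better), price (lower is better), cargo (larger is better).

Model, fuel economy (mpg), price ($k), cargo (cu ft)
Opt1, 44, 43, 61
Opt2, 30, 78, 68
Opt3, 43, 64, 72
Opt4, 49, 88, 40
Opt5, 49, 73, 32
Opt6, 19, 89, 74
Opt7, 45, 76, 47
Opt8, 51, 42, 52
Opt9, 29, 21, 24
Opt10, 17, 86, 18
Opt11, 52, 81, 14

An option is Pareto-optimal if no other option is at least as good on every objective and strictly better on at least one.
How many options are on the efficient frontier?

Opt1: not dominated.
Opt2: dominated by Opt3 (fuel economy 43≥30, price 64≤78, cargo 72≥68).
Opt3: not dominated.
Opt4: dominated by Opt8 (fuel economy 51≥49, price 42≤88, cargo 52≥40).
Opt5: dominated by Opt8 (fuel economy 51≥49, price 42≤73, cargo 52≥32).
Opt6: not dominated (best cargo).
Opt7: dominated by Opt8 (fuel economy 51≥45, price 42≤76, cargo 52≥47).
Opt8: not dominated.
Opt9: not dominated (best price).
Opt10: dominated by Opt1 (fuel economy 44≥17, price 43≤86, cargo 61≥18).
Opt11: not dominated (best fuel economy).
Pareto-optimal: Opt1, Opt3, Opt6, Opt8, Opt9, Opt11 → 6.

6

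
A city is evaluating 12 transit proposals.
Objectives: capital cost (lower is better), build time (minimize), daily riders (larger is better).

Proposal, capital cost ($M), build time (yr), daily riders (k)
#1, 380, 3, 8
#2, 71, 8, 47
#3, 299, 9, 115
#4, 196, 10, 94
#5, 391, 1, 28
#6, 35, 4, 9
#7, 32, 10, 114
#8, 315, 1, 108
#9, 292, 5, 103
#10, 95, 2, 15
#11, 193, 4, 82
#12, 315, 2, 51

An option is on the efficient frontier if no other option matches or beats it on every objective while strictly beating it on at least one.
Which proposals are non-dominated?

#1: dominated by #8 (capital cost 315≤380, build time 1≤3, daily riders 108≥8).
#2: not dominated.
#3: not dominated (best daily riders).
#4: dominated by #7 (capital cost 32≤196, build time 10≤10, daily riders 114≥94).
#5: dominated by #8 (capital cost 315≤391, build time 1≤1, daily riders 108≥28).
#6: not dominated.
#7: not dominated (best capital cost).
#8: not dominated.
#9: not dominated.
#10: not dominated.
#11: not dominated.
#12: dominated by #8 (capital cost 315≤315, build time 1≤2, daily riders 108≥51).

#2, #3, #6, #7, #8, #9, #10, #11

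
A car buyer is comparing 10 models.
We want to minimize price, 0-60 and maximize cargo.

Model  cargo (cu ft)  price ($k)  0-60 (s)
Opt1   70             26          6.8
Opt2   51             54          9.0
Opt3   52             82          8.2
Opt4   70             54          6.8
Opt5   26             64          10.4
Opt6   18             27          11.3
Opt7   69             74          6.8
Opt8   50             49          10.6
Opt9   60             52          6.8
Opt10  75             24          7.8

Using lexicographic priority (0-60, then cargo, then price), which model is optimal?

Opt1

First minimize 0-60: best is 6.8, kept {Opt1, Opt4, Opt7, Opt9}.
Then maximize cargo: best is 70, kept {Opt1, Opt4}.
Then minimize price: best is 26, kept {Opt1}.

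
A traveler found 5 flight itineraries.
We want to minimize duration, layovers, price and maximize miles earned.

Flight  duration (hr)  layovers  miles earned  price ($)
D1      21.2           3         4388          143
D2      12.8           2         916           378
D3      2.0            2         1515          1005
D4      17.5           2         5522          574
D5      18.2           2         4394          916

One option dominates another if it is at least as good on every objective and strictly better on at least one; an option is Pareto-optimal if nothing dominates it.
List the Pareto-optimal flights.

D1, D2, D3, D4

D1: not dominated (best price).
D2: not dominated.
D3: not dominated (best duration).
D4: not dominated (best miles earned).
D5: dominated by D4 (duration 17.5≤18.2, layovers 2≤2, miles earned 5522≥4394, price 574≤916).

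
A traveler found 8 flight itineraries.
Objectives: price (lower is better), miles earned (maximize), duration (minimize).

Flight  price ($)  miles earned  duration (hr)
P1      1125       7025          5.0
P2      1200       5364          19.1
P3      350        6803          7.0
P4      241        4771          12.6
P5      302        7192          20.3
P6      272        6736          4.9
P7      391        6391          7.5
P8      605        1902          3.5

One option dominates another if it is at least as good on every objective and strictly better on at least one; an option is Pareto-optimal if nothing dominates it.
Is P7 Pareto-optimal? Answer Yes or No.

P3 vs P7: price 350≤391, miles earned 6803≥6391, duration 7.0≤7.5 — P3 is at least as good on every objective and strictly better on at least one, so P3 dominates P7.

No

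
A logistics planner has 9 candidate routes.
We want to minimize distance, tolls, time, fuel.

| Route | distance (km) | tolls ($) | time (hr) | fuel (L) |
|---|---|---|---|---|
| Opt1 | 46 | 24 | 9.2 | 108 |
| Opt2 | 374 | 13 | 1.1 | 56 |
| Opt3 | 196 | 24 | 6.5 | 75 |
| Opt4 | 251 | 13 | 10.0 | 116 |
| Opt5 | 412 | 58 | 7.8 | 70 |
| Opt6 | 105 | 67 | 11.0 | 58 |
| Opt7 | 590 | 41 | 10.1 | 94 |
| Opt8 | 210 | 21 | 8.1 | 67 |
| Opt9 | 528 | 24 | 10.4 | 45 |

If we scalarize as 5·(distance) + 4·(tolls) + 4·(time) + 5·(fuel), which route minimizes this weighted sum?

Opt1

Opt1: 5·46 + 4·24 + 4·9.2 + 5·108 = 902.8
Opt2: 5·374 + 4·13 + 4·1.1 + 5·56 = 2206.4
Opt3: 5·196 + 4·24 + 4·6.5 + 5·75 = 1477.0
Opt4: 5·251 + 4·13 + 4·10.0 + 5·116 = 1927.0
Opt5: 5·412 + 4·58 + 4·7.8 + 5·70 = 2673.2
Opt6: 5·105 + 4·67 + 4·11.0 + 5·58 = 1127.0
Opt7: 5·590 + 4·41 + 4·10.1 + 5·94 = 3624.4
Opt8: 5·210 + 4·21 + 4·8.1 + 5·67 = 1501.4
Opt9: 5·528 + 4·24 + 4·10.4 + 5·45 = 3002.6
Lowest: Opt1 at 902.8.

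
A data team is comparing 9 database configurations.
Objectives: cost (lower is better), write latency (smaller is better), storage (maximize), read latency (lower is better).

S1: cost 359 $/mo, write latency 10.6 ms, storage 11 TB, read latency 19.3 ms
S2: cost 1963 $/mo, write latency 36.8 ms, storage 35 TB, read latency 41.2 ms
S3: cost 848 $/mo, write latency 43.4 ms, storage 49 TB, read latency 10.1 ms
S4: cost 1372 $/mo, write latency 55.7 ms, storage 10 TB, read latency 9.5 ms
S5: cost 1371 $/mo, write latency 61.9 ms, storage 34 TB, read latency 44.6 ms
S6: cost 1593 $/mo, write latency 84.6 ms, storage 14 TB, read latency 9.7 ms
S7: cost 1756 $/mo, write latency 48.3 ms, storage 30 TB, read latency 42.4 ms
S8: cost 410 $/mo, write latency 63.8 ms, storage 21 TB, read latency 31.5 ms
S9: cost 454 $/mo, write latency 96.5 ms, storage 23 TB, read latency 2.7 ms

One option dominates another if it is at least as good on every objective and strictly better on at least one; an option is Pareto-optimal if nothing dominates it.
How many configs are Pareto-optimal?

7

S1: not dominated (best cost).
S2: not dominated.
S3: not dominated (best storage).
S4: not dominated.
S5: dominated by S3 (cost 848≤1371, write latency 43.4≤61.9, storage 49≥34, read latency 10.1≤44.6).
S6: not dominated.
S7: dominated by S3 (cost 848≤1756, write latency 43.4≤48.3, storage 49≥30, read latency 10.1≤42.4).
S8: not dominated.
S9: not dominated (best read latency).
Pareto-optimal: S1, S2, S3, S4, S6, S8, S9 → 7.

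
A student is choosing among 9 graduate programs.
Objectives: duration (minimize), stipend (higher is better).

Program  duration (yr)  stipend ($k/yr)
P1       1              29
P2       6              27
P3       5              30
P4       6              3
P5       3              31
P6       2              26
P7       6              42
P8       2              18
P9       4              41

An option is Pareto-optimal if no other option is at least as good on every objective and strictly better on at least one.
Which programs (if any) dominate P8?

P1, P6

P1: duration 1≤2, stipend 29≥18 — dominates P8.
P6: duration 2≤2, stipend 26≥18 — dominates P8.
Others (P2, P3, P4, P5, P7, P9) are each worse than P8 on at least one objective.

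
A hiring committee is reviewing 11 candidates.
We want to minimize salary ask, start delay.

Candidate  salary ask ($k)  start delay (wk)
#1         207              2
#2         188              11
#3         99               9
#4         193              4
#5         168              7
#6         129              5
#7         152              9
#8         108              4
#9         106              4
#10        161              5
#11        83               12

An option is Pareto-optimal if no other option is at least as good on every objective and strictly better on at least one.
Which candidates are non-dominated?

#1: not dominated (best start delay).
#2: dominated by #3 (salary ask 99≤188, start delay 9≤11).
#3: not dominated.
#4: dominated by #8 (salary ask 108≤193, start delay 4≤4).
#5: dominated by #6 (salary ask 129≤168, start delay 5≤7).
#6: dominated by #8 (salary ask 108≤129, start delay 4≤5).
#7: dominated by #3 (salary ask 99≤152, start delay 9≤9).
#8: dominated by #9 (salary ask 106≤108, start delay 4≤4).
#9: not dominated.
#10: dominated by #6 (salary ask 129≤161, start delay 5≤5).
#11: not dominated (best salary ask).

#1, #3, #9, #11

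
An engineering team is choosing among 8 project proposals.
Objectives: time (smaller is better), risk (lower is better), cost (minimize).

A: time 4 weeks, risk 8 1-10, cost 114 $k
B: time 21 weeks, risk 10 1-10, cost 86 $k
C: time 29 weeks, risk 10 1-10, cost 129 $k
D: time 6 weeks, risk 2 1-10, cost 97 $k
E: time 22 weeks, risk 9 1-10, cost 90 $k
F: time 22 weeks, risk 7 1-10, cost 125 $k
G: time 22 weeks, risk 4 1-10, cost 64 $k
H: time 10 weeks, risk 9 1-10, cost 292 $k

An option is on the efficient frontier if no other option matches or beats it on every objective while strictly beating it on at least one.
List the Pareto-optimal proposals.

A, B, D, G

A: not dominated (best time).
B: not dominated.
C: dominated by A (time 4≤29, risk 8≤10, cost 114≤129).
D: not dominated (best risk).
E: dominated by G (time 22≤22, risk 4≤9, cost 64≤90).
F: dominated by D (time 6≤22, risk 2≤7, cost 97≤125).
G: not dominated (best cost).
H: dominated by A (time 4≤10, risk 8≤9, cost 114≤292).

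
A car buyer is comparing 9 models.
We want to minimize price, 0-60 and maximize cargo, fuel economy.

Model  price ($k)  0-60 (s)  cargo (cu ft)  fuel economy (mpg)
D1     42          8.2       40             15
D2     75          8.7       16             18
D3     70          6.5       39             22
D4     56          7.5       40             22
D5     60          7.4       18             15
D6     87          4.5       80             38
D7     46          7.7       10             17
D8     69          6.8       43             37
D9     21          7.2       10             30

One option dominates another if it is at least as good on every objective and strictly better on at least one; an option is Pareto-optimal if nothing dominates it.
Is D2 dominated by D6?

D6 vs D2: D6 is worse on price (87 vs 75), so it does not dominate D2.

No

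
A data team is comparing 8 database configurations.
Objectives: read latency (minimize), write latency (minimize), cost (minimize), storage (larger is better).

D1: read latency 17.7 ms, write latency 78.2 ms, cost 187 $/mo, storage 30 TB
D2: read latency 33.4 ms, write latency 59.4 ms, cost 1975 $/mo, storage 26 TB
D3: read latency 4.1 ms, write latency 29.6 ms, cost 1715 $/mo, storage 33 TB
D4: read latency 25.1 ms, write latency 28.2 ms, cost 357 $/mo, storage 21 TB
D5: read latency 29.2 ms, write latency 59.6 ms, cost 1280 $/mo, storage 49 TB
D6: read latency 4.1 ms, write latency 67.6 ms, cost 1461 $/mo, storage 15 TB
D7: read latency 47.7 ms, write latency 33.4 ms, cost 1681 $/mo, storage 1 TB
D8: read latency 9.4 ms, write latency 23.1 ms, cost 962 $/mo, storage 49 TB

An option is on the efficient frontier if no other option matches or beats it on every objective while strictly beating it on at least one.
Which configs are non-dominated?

D1: not dominated (best cost).
D2: dominated by D3 (read latency 4.1≤33.4, write latency 29.6≤59.4, cost 1715≤1975, storage 33≥26).
D3: not dominated.
D4: not dominated.
D5: dominated by D8 (read latency 9.4≤29.2, write latency 23.1≤59.6, cost 962≤1280, storage 49≥49).
D6: not dominated.
D7: dominated by D4 (read latency 25.1≤47.7, write latency 28.2≤33.4, cost 357≤1681, storage 21≥1).
D8: not dominated (best write latency).

D1, D3, D4, D6, D8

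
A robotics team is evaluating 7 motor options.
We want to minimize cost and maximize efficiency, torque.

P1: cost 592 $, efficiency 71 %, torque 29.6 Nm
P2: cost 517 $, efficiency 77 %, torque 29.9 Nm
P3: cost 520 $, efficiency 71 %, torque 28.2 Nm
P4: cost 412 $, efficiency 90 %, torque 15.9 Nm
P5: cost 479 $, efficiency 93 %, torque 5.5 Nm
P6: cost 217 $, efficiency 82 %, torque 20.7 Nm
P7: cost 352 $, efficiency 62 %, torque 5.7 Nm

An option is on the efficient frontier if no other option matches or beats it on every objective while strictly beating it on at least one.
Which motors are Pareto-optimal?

P1: dominated by P2 (cost 517≤592, efficiency 77≥71, torque 29.9≥29.6).
P2: not dominated (best torque).
P3: dominated by P2 (cost 517≤520, efficiency 77≥71, torque 29.9≥28.2).
P4: not dominated.
P5: not dominated (best efficiency).
P6: not dominated (best cost).
P7: dominated by P6 (cost 217≤352, efficiency 82≥62, torque 20.7≥5.7).

P2, P4, P5, P6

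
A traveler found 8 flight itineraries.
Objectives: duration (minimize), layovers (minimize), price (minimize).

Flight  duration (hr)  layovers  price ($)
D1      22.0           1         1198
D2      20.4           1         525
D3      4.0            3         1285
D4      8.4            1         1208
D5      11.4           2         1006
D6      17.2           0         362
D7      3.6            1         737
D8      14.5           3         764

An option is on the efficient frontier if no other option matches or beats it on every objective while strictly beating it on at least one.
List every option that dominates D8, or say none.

D7

D7: duration 3.6≤14.5, layovers 1≤3, price 737≤764 — dominates D8.
Others (D1, D2, D3, D4, D5, D6) are each worse than D8 on at least one objective.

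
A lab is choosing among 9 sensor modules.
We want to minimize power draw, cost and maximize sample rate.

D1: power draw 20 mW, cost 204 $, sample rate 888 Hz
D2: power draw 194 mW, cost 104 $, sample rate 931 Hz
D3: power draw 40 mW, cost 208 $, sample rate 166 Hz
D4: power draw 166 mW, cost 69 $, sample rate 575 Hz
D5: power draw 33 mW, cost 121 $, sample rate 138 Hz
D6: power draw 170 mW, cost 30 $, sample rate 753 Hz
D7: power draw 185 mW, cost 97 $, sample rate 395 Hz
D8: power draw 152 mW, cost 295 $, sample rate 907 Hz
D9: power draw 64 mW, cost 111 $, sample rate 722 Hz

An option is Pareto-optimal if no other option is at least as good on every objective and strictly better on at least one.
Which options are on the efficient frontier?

D1, D2, D4, D5, D6, D8, D9

D1: not dominated (best power draw).
D2: not dominated (best sample rate).
D3: dominated by D1 (power draw 20≤40, cost 204≤208, sample rate 888≥166).
D4: not dominated.
D5: not dominated.
D6: not dominated (best cost).
D7: dominated by D4 (power draw 166≤185, cost 69≤97, sample rate 575≥395).
D8: not dominated.
D9: not dominated.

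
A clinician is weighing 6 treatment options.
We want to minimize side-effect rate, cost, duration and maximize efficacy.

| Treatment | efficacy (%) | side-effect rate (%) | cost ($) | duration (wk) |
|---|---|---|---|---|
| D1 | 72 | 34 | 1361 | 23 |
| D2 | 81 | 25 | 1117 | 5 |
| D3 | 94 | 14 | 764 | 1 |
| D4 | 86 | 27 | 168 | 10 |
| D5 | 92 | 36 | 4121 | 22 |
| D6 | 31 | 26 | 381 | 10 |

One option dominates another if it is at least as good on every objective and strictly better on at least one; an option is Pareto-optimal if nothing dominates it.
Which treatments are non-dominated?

D1: dominated by D2 (efficacy 81≥72, side-effect rate 25≤34, cost 1117≤1361, duration 5≤23).
D2: dominated by D3 (efficacy 94≥81, side-effect rate 14≤25, cost 764≤1117, duration 1≤5).
D3: not dominated (best efficacy).
D4: not dominated (best cost).
D5: dominated by D3 (efficacy 94≥92, side-effect rate 14≤36, cost 764≤4121, duration 1≤22).
D6: not dominated.

D3, D4, D6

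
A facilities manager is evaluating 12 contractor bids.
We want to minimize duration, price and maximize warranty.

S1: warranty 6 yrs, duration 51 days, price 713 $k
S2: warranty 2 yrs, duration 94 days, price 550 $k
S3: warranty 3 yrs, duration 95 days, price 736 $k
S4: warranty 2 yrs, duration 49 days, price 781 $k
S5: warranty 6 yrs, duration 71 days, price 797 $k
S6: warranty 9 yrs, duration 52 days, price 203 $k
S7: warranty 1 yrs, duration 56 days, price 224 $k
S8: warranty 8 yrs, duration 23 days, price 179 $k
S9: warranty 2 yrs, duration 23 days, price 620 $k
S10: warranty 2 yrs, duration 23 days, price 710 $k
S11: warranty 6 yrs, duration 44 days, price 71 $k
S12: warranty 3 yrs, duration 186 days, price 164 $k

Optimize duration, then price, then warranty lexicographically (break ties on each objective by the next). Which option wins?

First minimize duration: best is 23, kept {S8, S9, S10}.
Then minimize price: best is 179, kept {S8}.

S8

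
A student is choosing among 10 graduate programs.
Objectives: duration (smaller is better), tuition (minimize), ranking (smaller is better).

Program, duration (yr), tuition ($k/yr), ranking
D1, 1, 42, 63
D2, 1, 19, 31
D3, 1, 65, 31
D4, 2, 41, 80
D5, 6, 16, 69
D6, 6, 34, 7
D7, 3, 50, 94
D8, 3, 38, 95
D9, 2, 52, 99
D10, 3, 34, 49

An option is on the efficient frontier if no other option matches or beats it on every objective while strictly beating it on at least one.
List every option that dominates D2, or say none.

D1: worse on tuition (42 vs 19).
D3: worse on tuition (65 vs 19).
D4: worse on duration (2 vs 1).
D5: worse on duration (6 vs 1).
D6: worse on duration (6 vs 1).
D7: worse on duration (3 vs 1).
D8: worse on duration (3 vs 1).
D9: worse on duration (2 vs 1).
D10: worse on duration (3 vs 1).
No option dominates D2.

none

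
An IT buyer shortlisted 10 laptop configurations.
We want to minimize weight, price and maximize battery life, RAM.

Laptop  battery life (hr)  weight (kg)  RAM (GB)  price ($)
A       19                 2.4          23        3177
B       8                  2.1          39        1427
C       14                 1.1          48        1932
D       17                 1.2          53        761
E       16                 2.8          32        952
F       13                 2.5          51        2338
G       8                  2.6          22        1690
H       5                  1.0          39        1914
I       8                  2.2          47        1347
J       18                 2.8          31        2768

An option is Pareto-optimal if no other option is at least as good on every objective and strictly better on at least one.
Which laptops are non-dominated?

A: not dominated (best battery life).
B: dominated by D (battery life 17≥8, weight 1.2≤2.1, RAM 53≥39, price 761≤1427).
C: not dominated.
D: not dominated (best RAM).
E: dominated by D (battery life 17≥16, weight 1.2≤2.8, RAM 53≥32, price 761≤952).
F: dominated by D (battery life 17≥13, weight 1.2≤2.5, RAM 53≥51, price 761≤2338).
G: dominated by B (battery life 8≥8, weight 2.1≤2.6, RAM 39≥22, price 1427≤1690).
H: not dominated (best weight).
I: dominated by D (battery life 17≥8, weight 1.2≤2.2, RAM 53≥47, price 761≤1347).
J: not dominated.

A, C, D, H, J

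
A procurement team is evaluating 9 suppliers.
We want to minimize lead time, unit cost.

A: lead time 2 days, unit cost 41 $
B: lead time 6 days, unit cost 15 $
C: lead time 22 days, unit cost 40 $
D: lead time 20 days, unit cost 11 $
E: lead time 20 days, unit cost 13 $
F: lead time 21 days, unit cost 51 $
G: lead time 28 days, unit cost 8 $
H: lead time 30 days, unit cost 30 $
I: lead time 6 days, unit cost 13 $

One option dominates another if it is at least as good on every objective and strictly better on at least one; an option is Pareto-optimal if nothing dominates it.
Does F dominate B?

No

F vs B: F is worse on lead time (21 vs 6), so it does not dominate B.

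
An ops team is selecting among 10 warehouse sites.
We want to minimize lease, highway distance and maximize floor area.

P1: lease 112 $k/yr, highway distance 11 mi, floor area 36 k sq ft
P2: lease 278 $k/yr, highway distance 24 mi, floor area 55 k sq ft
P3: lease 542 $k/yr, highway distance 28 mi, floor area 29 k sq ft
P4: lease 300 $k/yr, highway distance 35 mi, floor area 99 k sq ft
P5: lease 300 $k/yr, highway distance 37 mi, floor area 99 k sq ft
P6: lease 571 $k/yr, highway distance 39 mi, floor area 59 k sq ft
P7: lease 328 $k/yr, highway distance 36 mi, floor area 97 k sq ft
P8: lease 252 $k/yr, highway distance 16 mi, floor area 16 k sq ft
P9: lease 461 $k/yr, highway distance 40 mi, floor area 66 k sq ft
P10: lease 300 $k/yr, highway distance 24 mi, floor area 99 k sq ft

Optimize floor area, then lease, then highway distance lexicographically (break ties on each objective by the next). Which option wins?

P10

First maximize floor area: best is 99, kept {P4, P5, P10}.
Then minimize lease: best is 300, kept {P4, P5, P10}.
Then minimize highway distance: best is 24, kept {P10}.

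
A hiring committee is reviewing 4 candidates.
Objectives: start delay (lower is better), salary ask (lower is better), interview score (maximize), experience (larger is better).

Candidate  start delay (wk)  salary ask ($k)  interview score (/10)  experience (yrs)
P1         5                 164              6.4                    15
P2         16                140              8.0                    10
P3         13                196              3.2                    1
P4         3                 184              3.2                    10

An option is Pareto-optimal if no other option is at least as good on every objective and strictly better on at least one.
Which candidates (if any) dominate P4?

none

P1: worse on start delay (5 vs 3).
P2: worse on start delay (16 vs 3).
P3: worse on start delay (13 vs 3).
No option dominates P4.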